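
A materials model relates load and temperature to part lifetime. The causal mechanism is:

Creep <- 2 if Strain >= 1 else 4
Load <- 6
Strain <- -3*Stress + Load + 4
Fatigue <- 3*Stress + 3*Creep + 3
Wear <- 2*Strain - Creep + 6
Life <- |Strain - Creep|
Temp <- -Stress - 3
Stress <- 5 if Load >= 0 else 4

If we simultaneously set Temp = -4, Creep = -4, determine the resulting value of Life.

1

The joint intervention fixes Temp = -4, Creep = -4, removing each variable's own equation.
Stress = 5 if Load >= 0 else 4  [with Load=6]  = 5
Strain = -3*Stress + Load + 4  [with Stress=5, Load=6]  = -5
Life = |Strain - Creep|  [with Strain=-5, Creep=-4]  = 1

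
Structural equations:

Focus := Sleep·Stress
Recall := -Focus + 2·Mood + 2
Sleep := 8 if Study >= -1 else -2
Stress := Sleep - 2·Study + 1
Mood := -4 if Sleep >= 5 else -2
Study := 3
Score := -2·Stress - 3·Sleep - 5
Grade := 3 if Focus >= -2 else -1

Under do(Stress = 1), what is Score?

-31

do(Stress=1) replaces the equation Stress := Sleep - 2·Study + 1 with the constant Stress = 1.
Sleep = 8 if Study >= -1 else -2  [with Study=3]  = 8
Score = -2·Stress - 3·Sleep - 5  [with Stress=1, Sleep=8]  = -31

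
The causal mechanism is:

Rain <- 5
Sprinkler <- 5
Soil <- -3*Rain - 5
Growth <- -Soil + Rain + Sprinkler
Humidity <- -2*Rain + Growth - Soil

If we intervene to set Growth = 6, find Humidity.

Intervening sets Growth = 6 and removes its equation (Growth <- -Soil + Rain + Sprinkler).
Soil = -3*Rain - 5  [with Rain=5]  = -20
Humidity = -2*Rain + Growth - Soil  [with Rain=5, Growth=6, Soil=-20]  = 16

16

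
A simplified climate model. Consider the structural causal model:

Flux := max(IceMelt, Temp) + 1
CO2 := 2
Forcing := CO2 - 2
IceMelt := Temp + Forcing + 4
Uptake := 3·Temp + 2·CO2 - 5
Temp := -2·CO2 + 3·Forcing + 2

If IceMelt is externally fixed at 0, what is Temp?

Under do(IceMelt=0), the mechanism IceMelt := Temp + Forcing + 4 is discarded; IceMelt is fixed at 0.
Since Temp is not a descendant of the intervened variable, it is unaffected.
Forcing = CO2 - 2  [with CO2=2]  = 0
Temp = -2·CO2 + 3·Forcing + 2  [with CO2=2, Forcing=0]  = -2

-2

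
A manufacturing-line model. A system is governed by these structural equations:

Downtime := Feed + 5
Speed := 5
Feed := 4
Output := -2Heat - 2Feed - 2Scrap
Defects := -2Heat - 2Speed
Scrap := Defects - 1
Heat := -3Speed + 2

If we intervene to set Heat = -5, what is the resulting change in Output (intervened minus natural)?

16

The intervention breaks the incoming arrows to Heat: Heat := -3Speed + 2 no longer applies, and Heat = -5.
Defects = -2Heat - 2Speed  [with Heat=-5, Speed=5]  = 0
Scrap = Defects - 1  [with Defects=0]  = -1
Output = -2Heat - 2Feed - 2Scrap  [with Heat=-5, Feed=4, Scrap=-1]  = 4
Without intervention: Heat = -3Speed + 2  [with Speed=5]  = -13; Defects = -2Heat - 2Speed  [with Heat=-13, Speed=5]  = 16; Scrap = Defects - 1  [with Defects=16]  = 15; Output = -2Heat - 2Feed - 2Scrap  [with Heat=-13, Feed=4, Scrap=15]  = -12.
Change = 4 − (-12) = 16.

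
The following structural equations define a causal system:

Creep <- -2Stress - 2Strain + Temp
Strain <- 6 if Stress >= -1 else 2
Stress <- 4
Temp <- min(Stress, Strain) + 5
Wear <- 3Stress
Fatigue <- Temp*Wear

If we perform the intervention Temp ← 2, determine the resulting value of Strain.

6

Under do(Temp=2), the mechanism Temp <- min(Stress, Strain) + 5 is discarded; Temp is fixed at 2.
Since Strain is not a descendant of the intervened variable, it is unaffected.
Strain = 6 if Stress >= -1 else 2  [with Stress=4]  = 6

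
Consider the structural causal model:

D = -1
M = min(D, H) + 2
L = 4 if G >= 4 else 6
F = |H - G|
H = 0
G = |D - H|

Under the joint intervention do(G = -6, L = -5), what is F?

6

The joint intervention fixes G = -6, L = -5, removing each variable's own equation.
F = |H - G|  [with H=0, G=-6]  = 6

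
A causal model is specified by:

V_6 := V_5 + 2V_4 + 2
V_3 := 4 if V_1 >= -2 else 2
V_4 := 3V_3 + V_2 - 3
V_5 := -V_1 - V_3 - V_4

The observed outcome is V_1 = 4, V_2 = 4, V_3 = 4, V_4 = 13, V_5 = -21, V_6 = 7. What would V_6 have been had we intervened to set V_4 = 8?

2

Under do(V_4=8), the mechanism V_4 := 3V_3 + V_2 - 3 is discarded; V_4 is fixed at 8.
V_3 = 4 if V_1 >= -2 else 2  [with V_1=4]  = 4
V_5 = -V_1 - V_3 - V_4  [with V_1=4, V_3=4, V_4=8]  = -16
V_6 = V_5 + 2V_4 + 2  [with V_5=-16, V_4=8]  = 2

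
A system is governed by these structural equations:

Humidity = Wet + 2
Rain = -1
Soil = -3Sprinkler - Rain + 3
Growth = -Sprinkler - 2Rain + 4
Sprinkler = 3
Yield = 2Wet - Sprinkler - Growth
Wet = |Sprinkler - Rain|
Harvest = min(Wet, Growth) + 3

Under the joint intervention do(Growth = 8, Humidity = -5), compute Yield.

Under do(Growth = 8, Humidity = -5), each intervened variable's structural equation is replaced by its fixed value.
Wet = |Sprinkler - Rain|  [with Sprinkler=3, Rain=-1]  = 4
Yield = 2Wet - Sprinkler - Growth  [with Wet=4, Sprinkler=3, Growth=8]  = -3

-3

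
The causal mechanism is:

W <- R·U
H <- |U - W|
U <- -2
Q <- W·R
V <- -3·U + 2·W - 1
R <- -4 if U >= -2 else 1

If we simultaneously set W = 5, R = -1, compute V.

Setting W = 5, R = -1 by intervention discards those variables' equations.
V = -3·U + 2·W - 1  [with U=-2, W=5]  = 15

15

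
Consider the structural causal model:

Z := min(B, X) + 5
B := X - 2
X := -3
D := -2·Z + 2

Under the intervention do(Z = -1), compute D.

The intervention breaks the incoming arrows to Z: Z := min(B, X) + 5 no longer applies, and Z = -1.
D = -2·Z + 2  [with Z=-1]  = 4

4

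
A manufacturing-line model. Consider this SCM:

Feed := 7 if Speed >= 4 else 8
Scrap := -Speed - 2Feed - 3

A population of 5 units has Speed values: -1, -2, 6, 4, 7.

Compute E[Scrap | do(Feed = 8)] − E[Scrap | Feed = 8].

-4.3

Every unit gets Feed=8 under the intervention. Scrap values become -18, -17, -25, -23, -26; E[Scrap|do(Feed=8)] = -21.8.
Conditioning on Feed=8 selects the 2 unit(s) with Speed ∈ {-1, -2}. Their Scrap values: -18, -17. Mean = -17.5.
Difference = -21.8 − (-17.5) = -4.3.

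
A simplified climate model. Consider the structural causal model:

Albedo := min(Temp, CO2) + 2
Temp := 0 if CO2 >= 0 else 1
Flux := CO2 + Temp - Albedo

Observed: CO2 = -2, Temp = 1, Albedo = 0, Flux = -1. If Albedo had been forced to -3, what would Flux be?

The intervention breaks the incoming arrows to Albedo: Albedo := min(Temp, CO2) + 2 no longer applies, and Albedo = -3.
Temp = 0 if CO2 >= 0 else 1  [with CO2=-2]  = 1
Flux = CO2 + Temp - Albedo  [with CO2=-2, Temp=1, Albedo=-3]  = 2

2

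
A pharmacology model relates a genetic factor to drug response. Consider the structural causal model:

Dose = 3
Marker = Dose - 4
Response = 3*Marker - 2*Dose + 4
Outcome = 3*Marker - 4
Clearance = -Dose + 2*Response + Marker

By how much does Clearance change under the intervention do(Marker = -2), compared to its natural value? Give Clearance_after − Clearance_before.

Under do(Marker=-2), the mechanism Marker = Dose - 4 is discarded; Marker is fixed at -2.
Response = 3*Marker - 2*Dose + 4  [with Marker=-2, Dose=3]  = -8
Clearance = -Dose + 2*Response + Marker  [with Dose=3, Response=-8, Marker=-2]  = -21
Without intervention: Marker = Dose - 4  [with Dose=3]  = -1; Response = 3*Marker - 2*Dose + 4  [with Marker=-1, Dose=3]  = -5; Clearance = -Dose + 2*Response + Marker  [with Dose=3, Response=-5, Marker=-1]  = -14.
Change = -21 − (-14) = -7.

-7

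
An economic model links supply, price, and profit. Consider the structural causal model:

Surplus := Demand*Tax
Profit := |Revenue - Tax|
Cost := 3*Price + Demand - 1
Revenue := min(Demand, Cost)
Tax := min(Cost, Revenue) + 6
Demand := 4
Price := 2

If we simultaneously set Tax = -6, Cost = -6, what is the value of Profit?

0

The joint intervention fixes Tax = -6, Cost = -6, removing each variable's own equation.
Revenue = min(Demand, Cost)  [with Demand=4, Cost=-6]  = -6
Profit = |Revenue - Tax|  [with Revenue=-6, Tax=-6]  = 0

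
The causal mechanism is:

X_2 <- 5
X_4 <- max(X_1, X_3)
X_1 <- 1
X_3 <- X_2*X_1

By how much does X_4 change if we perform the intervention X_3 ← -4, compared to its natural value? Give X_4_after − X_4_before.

The intervention breaks the incoming arrows to X_3: X_3 <- X_2*X_1 no longer applies, and X_3 = -4.
X_4 = max(X_1, X_3)  [with X_1=1, X_3=-4]  = 1
Without intervention: X_3 = X_2*X_1  [with X_2=5, X_1=1]  = 5; X_4 = max(X_1, X_3)  [with X_1=1, X_3=5]  = 5.
Change = 1 − 5 = -4.

-4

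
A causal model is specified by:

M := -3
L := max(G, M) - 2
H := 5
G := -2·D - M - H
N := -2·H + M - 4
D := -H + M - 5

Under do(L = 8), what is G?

do(L=8) replaces the equation L := max(G, M) - 2 with the constant L = 8.
Since G is not a descendant of the intervened variable, it is unaffected.
D = -H + M - 5  [with H=5, M=-3]  = -13
G = -2·D - M - H  [with D=-13, M=-3, H=5]  = 24

24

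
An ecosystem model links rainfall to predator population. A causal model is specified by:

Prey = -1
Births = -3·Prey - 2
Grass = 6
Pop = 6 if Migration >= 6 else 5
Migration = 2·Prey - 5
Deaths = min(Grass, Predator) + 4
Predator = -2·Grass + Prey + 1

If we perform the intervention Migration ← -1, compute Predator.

do(Migration=-1) replaces the equation Migration = 2·Prey - 5 with the constant Migration = -1.
Predator is not downstream of the intervention, so its value is determined by the original equations.
Predator = -2·Grass + Prey + 1  [with Grass=6, Prey=-1]  = -12

-12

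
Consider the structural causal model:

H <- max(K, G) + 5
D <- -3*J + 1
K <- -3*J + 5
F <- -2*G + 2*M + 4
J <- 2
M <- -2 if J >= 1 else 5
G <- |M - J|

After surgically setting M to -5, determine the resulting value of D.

-5

Under do(M=-5), the mechanism M <- -2 if J >= 1 else 5 is discarded; M is fixed at -5.
No directed path runs from M to D, so D keeps its natural value.
D = -3*J + 1  [with J=2]  = -5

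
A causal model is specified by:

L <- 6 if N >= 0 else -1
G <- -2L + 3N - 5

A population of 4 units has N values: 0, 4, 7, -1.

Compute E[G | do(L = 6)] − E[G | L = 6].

do(L=6) breaks L's dependence on N. With L=6 fixed, G across the units is -17, -5, 4, -20, mean -9.5.
E[G|L=6] averages over only the 3 units with L=6 (N = 0, 4, 7): G = -17, -5, 4, mean -6.
Difference = -9.5 − (-6) = -3.5.

-3.5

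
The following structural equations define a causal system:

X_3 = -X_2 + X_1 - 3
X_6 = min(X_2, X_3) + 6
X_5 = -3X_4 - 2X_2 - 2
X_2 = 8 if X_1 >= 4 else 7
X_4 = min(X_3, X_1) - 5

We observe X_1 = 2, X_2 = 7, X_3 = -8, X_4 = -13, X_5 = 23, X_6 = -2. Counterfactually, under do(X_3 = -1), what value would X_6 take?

5

The intervention breaks the incoming arrows to X_3: X_3 = -X_2 + X_1 - 3 no longer applies, and X_3 = -1.
X_2 = 8 if X_1 >= 4 else 7  [with X_1=2]  = 7
X_6 = min(X_2, X_3) + 6  [with X_2=7, X_3=-1]  = 5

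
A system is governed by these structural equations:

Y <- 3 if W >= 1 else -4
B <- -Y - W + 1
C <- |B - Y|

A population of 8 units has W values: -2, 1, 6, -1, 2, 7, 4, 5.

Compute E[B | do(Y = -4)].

Under do(Y=-4), Y's equation is replaced by Y=-4 for every unit. Per-unit B: 7, 4, -1, 6, 3, -2, 1, 0. Mean = 2.25.

2.25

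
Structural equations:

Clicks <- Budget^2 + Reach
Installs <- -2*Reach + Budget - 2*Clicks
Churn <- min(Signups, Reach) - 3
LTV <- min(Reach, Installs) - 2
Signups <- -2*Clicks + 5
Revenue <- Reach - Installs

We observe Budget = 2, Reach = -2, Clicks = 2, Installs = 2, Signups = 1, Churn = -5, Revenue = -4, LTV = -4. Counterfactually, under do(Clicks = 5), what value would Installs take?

-4

The intervention breaks the incoming arrows to Clicks: Clicks <- Budget^2 + Reach no longer applies, and Clicks = 5.
Installs = -2*Reach + Budget - 2*Clicks  [with Reach=-2, Budget=2, Clicks=5]  = -4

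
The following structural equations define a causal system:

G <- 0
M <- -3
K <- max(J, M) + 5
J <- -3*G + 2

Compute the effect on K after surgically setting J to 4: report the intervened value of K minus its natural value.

2

The intervention breaks the incoming arrows to J: J <- -3*G + 2 no longer applies, and J = 4.
K = max(J, M) + 5  [with J=4, M=-3]  = 9
Without intervention: J = -3*G + 2  [with G=0]  = 2; K = max(J, M) + 5  [with J=2, M=-3]  = 7.
Change = 9 − 7 = 2.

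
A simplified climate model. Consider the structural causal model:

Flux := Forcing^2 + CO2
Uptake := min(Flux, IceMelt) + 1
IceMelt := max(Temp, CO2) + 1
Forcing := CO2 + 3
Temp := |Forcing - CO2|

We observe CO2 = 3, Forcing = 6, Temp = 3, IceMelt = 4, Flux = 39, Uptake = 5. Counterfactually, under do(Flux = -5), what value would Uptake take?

The intervention breaks the incoming arrows to Flux: Flux := Forcing^2 + CO2 no longer applies, and Flux = -5.
Forcing = CO2 + 3  [with CO2=3]  = 6
Temp = |Forcing - CO2|  [with Forcing=6, CO2=3]  = 3
IceMelt = max(Temp, CO2) + 1  [with Temp=3, CO2=3]  = 4
Uptake = min(Flux, IceMelt) + 1  [with Flux=-5, IceMelt=4]  = -4

-4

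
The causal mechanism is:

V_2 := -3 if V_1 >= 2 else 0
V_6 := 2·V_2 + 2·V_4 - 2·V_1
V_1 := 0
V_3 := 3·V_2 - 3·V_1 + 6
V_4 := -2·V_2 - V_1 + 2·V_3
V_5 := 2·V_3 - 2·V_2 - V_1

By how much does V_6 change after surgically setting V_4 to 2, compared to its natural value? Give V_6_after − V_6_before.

Under do(V_4=2), the mechanism V_4 := -2·V_2 - V_1 + 2·V_3 is discarded; V_4 is fixed at 2.
V_2 = -3 if V_1 >= 2 else 0  [with V_1=0]  = 0
V_6 = 2·V_2 + 2·V_4 - 2·V_1  [with V_2=0, V_4=2, V_1=0]  = 4
Without intervention: V_2 = -3 if V_1 >= 2 else 0  [with V_1=0]  = 0; V_3 = 3·V_2 - 3·V_1 + 6  [with V_2=0, V_1=0]  = 6; V_4 = -2·V_2 - V_1 + 2·V_3  [with V_2=0, V_1=0, V_3=6]  = 12; V_6 = 2·V_2 + 2·V_4 - 2·V_1  [with V_2=0, V_4=12, V_1=0]  = 24.
Change = 4 − 24 = -20.

-20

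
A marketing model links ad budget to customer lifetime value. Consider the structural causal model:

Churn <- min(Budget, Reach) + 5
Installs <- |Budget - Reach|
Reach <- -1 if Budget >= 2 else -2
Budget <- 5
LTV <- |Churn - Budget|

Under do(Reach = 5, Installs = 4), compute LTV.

5

Under do(Reach = 5, Installs = 4), each intervened variable's structural equation is replaced by its fixed value.
Churn = min(Budget, Reach) + 5  [with Budget=5, Reach=5]  = 10
LTV = |Churn - Budget|  [with Churn=10, Budget=5]  = 5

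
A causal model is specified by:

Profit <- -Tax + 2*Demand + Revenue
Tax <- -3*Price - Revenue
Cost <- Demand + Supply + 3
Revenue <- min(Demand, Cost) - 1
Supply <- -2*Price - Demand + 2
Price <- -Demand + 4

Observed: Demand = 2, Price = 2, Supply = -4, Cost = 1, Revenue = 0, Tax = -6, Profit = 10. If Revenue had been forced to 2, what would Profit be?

14

Under do(Revenue=2), the mechanism Revenue <- min(Demand, Cost) - 1 is discarded; Revenue is fixed at 2.
Price = -Demand + 4  [with Demand=2]  = 2
Tax = -3*Price - Revenue  [with Price=2, Revenue=2]  = -8
Profit = -Tax + 2*Demand + Revenue  [with Tax=-8, Demand=2, Revenue=2]  = 14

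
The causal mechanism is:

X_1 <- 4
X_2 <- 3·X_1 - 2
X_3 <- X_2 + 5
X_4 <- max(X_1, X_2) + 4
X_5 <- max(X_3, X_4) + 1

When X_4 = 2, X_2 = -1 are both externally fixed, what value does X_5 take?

The joint intervention fixes X_4 = 2, X_2 = -1, removing each variable's own equation.
X_3 = X_2 + 5  [with X_2=-1]  = 4
X_5 = max(X_3, X_4) + 1  [with X_3=4, X_4=2]  = 5

5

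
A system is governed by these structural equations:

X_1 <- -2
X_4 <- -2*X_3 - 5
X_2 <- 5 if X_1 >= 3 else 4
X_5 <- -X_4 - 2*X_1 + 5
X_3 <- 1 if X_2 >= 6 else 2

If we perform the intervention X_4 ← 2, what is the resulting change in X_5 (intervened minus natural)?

-11

Intervening sets X_4 = 2 and removes its equation (X_4 <- -2*X_3 - 5).
X_5 = -X_4 - 2*X_1 + 5  [with X_4=2, X_1=-2]  = 7
Without intervention: X_2 = 5 if X_1 >= 3 else 4  [with X_1=-2]  = 4; X_3 = 1 if X_2 >= 6 else 2  [with X_2=4]  = 2; X_4 = -2*X_3 - 5  [with X_3=2]  = -9; X_5 = -X_4 - 2*X_1 + 5  [with X_4=-9, X_1=-2]  = 18.
Change = 7 − 18 = -11.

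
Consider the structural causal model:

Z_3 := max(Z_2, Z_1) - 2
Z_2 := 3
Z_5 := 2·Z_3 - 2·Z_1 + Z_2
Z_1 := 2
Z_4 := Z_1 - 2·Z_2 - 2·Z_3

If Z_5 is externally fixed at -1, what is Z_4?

-6

The intervention breaks the incoming arrows to Z_5: Z_5 := 2·Z_3 - 2·Z_1 + Z_2 no longer applies, and Z_5 = -1.
Since Z_4 is not a descendant of the intervened variable, it is unaffected.
Z_3 = max(Z_2, Z_1) - 2  [with Z_2=3, Z_1=2]  = 1
Z_4 = Z_1 - 2·Z_2 - 2·Z_3  [with Z_1=2, Z_2=3, Z_3=1]  = -6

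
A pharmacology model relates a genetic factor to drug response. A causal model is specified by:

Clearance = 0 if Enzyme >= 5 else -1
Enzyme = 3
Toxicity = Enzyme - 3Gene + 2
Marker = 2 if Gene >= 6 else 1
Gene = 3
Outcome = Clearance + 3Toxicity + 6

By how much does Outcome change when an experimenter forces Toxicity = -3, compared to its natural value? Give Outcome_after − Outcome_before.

3

Under do(Toxicity=-3), the mechanism Toxicity = Enzyme - 3Gene + 2 is discarded; Toxicity is fixed at -3.
Clearance = 0 if Enzyme >= 5 else -1  [with Enzyme=3]  = -1
Outcome = Clearance + 3Toxicity + 6  [with Clearance=-1, Toxicity=-3]  = -4
Without intervention: Toxicity = Enzyme - 3Gene + 2  [with Enzyme=3, Gene=3]  = -4; Clearance = 0 if Enzyme >= 5 else -1  [with Enzyme=3]  = -1; Outcome = Clearance + 3Toxicity + 6  [with Clearance=-1, Toxicity=-4]  = -7.
Change = -4 − (-7) = 3.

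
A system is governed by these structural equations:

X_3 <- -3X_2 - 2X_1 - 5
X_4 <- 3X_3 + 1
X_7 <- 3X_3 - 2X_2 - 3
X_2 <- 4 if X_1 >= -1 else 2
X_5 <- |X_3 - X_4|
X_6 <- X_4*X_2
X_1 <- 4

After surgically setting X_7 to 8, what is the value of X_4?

-74

Under do(X_7=8), the mechanism X_7 <- 3X_3 - 2X_2 - 3 is discarded; X_7 is fixed at 8.
Since X_4 is not a descendant of the intervened variable, it is unaffected.
X_2 = 4 if X_1 >= -1 else 2  [with X_1=4]  = 4
X_3 = -3X_2 - 2X_1 - 5  [with X_2=4, X_1=4]  = -25
X_4 = 3X_3 + 1  [with X_3=-25]  = -74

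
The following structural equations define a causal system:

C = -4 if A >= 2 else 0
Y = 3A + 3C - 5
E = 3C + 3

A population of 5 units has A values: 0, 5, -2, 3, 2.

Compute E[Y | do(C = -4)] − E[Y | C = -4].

-5.2

do(C=-4) breaks C's dependence on A. With C=-4 fixed, Y across the units is -17, -2, -23, -8, -11, mean -12.2.
Conditioning on C=-4 selects the 3 unit(s) with A ∈ {5, 3, 2}. Their Y values: -2, -8, -11. Mean = -7.
Difference = -12.2 − (-7) = -5.2.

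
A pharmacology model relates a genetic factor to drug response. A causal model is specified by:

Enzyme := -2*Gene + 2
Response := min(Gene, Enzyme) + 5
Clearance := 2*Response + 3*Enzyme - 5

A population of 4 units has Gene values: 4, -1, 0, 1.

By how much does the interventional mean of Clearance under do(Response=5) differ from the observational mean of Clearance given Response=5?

-3

Under do(Response=5), Response's equation is replaced by Response=5 for every unit. Per-unit Clearance: -13, 17, 11, 5. Mean = 5.
E[Clearance|Response=5] averages over only the 2 units with Response=5 (Gene = 0, 1): Clearance = 11, 5, mean 8.
Difference = 5 − 8 = -3.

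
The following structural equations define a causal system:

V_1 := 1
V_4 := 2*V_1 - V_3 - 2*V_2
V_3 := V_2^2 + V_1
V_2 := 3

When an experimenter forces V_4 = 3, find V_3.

10

Under do(V_4=3), the mechanism V_4 := 2*V_1 - V_3 - 2*V_2 is discarded; V_4 is fixed at 3.
Since V_3 is not a descendant of the intervened variable, it is unaffected.
V_3 = V_2^2 + V_1  [with V_2=3, V_1=1]  = 10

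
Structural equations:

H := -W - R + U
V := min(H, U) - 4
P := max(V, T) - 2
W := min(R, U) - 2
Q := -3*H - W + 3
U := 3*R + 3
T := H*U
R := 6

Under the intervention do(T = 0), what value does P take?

do(T=0) replaces the equation T := H*U with the constant T = 0.
U = 3*R + 3  [with R=6]  = 21
W = min(R, U) - 2  [with R=6, U=21]  = 4
H = -W - R + U  [with W=4, R=6, U=21]  = 11
V = min(H, U) - 4  [with H=11, U=21]  = 7
P = max(V, T) - 2  [with V=7, T=0]  = 5

5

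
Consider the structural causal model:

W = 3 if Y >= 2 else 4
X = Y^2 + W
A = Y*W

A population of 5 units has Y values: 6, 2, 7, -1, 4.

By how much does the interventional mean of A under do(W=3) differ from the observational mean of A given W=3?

-3.45

Every unit gets W=3 under the intervention. A values become 18, 6, 21, -3, 12; E[A|do(W=3)] = 10.8.
Conditioning on W=3 selects the 4 unit(s) with Y ∈ {6, 2, 7, 4}. Their A values: 18, 6, 21, 12. Mean = 14.25.
Difference = 10.8 − 14.25 = -3.45.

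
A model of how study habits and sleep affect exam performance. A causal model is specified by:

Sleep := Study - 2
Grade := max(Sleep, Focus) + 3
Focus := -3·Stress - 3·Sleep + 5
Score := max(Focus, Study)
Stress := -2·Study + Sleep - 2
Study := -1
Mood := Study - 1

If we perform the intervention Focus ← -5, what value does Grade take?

0

The intervention breaks the incoming arrows to Focus: Focus := -3·Stress - 3·Sleep + 5 no longer applies, and Focus = -5.
Sleep = Study - 2  [with Study=-1]  = -3
Grade = max(Sleep, Focus) + 3  [with Sleep=-3, Focus=-5]  = 0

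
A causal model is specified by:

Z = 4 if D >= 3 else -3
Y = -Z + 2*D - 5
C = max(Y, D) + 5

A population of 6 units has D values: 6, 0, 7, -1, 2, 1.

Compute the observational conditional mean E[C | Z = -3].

E[C|Z=-3] averages over only the 4 units with Z=-3 (D = 0, -1, 2, 1): C = 5, 4, 7, 6, mean 5.5.

5.5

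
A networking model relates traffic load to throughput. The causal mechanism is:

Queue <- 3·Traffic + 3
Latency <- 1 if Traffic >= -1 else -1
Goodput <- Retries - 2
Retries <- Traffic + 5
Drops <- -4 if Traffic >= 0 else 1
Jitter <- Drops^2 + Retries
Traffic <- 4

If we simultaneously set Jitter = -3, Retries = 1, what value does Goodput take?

-1

Setting Jitter = -3, Retries = 1 by intervention discards those variables' equations.
Goodput = Retries - 2  [with Retries=1]  = -1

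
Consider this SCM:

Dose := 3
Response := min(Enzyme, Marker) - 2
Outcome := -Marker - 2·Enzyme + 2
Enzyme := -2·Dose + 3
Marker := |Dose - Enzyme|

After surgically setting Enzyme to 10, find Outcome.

do(Enzyme=10) replaces the equation Enzyme := -2·Dose + 3 with the constant Enzyme = 10.
Marker = |Dose - Enzyme|  [with Dose=3, Enzyme=10]  = 7
Outcome = -Marker - 2·Enzyme + 2  [with Marker=7, Enzyme=10]  = -25

-25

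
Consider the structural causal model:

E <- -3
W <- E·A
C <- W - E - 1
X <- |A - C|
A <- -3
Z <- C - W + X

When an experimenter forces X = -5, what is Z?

-3

The intervention breaks the incoming arrows to X: X <- |A - C| no longer applies, and X = -5.
W = E·A  [with E=-3, A=-3]  = 9
C = W - E - 1  [with W=9, E=-3]  = 11
Z = C - W + X  [with C=11, W=9, X=-5]  = -3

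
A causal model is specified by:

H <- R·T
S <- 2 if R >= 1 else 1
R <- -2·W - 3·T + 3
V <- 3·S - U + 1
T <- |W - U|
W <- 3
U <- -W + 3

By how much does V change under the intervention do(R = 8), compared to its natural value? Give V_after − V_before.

3

The intervention breaks the incoming arrows to R: R <- -2·W - 3·T + 3 no longer applies, and R = 8.
U = -W + 3  [with W=3]  = 0
S = 2 if R >= 1 else 1  [with R=8]  = 2
V = 3·S - U + 1  [with S=2, U=0]  = 7
Without intervention: U = -W + 3  [with W=3]  = 0; T = |W - U|  [with W=3, U=0]  = 3; R = -2·W - 3·T + 3  [with W=3, T=3]  = -12; S = 2 if R >= 1 else 1  [with R=-12]  = 1; V = 3·S - U + 1  [with S=1, U=0]  = 4.
Change = 7 − 4 = 3.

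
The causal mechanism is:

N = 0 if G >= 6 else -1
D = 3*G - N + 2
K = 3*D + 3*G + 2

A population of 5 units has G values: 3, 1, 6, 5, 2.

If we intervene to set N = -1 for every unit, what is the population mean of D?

The intervention sets N=-1 in all 5 units regardless of G. Recomputing D per unit gives 12, 6, 21, 18, 9; average 13.2.

13.2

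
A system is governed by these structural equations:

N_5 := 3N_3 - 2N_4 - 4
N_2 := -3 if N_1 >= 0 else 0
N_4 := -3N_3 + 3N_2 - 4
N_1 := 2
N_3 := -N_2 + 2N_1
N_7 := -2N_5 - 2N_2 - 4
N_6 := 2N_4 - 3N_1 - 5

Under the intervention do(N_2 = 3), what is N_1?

2

Under do(N_2=3), the mechanism N_2 := -3 if N_1 >= 0 else 0 is discarded; N_2 is fixed at 3.
N_1 is not downstream of the intervention, so its value is determined by the original equations.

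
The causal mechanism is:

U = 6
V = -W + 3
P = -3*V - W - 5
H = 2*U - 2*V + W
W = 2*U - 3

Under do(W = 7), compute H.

Under do(W=7), the mechanism W = 2*U - 3 is discarded; W is fixed at 7.
V = -W + 3  [with W=7]  = -4
H = 2*U - 2*V + W  [with U=6, V=-4, W=7]  = 27

27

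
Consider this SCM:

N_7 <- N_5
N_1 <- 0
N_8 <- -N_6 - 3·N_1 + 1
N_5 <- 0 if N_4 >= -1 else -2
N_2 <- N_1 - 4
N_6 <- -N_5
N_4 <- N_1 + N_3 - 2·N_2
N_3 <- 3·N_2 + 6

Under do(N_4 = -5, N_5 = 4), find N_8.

The joint intervention fixes N_4 = -5, N_5 = 4, removing each variable's own equation.
N_6 = -N_5  [with N_5=4]  = -4
N_8 = -N_6 - 3·N_1 + 1  [with N_6=-4, N_1=0]  = 5

5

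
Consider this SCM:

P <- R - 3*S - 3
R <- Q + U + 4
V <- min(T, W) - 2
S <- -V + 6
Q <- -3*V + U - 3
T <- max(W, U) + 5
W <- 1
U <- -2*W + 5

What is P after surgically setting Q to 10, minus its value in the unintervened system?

7

do(Q=10) replaces the equation Q <- -3*V + U - 3 with the constant Q = 10.
U = -2*W + 5  [with W=1]  = 3
T = max(W, U) + 5  [with W=1, U=3]  = 8
V = min(T, W) - 2  [with T=8, W=1]  = -1
S = -V + 6  [with V=-1]  = 7
R = Q + U + 4  [with Q=10, U=3]  = 17
P = R - 3*S - 3  [with R=17, S=7]  = -7
Without intervention: U = -2*W + 5  [with W=1]  = 3; T = max(W, U) + 5  [with W=1, U=3]  = 8; V = min(T, W) - 2  [with T=8, W=1]  = -1; Q = -3*V + U - 3  [with V=-1, U=3]  = 3; S = -V + 6  [with V=-1]  = 7; R = Q + U + 4  [with Q=3, U=3]  = 10; P = R - 3*S - 3  [with R=10, S=7]  = -14.
Change = -7 − (-14) = 7.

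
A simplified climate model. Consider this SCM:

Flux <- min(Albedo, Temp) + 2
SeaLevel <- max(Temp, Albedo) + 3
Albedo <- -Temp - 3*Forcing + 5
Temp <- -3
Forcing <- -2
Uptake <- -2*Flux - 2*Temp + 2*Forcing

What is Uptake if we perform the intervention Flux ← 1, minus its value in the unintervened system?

-4

The intervention breaks the incoming arrows to Flux: Flux <- min(Albedo, Temp) + 2 no longer applies, and Flux = 1.
Uptake = -2*Flux - 2*Temp + 2*Forcing  [with Flux=1, Temp=-3, Forcing=-2]  = 0
Without intervention: Albedo = -Temp - 3*Forcing + 5  [with Temp=-3, Forcing=-2]  = 14; Flux = min(Albedo, Temp) + 2  [with Albedo=14, Temp=-3]  = -1; Uptake = -2*Flux - 2*Temp + 2*Forcing  [with Flux=-1, Temp=-3, Forcing=-2]  = 4.
Change = 0 − 4 = -4.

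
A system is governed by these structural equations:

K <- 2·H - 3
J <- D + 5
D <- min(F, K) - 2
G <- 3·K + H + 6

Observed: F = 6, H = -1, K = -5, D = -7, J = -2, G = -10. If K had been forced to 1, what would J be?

4

do(K=1) replaces the equation K <- 2·H - 3 with the constant K = 1.
D = min(F, K) - 2  [with F=6, K=1]  = -1
J = D + 5  [with D=-1]  = 4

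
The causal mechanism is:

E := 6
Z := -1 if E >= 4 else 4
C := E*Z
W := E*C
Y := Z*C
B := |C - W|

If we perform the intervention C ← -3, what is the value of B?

The intervention breaks the incoming arrows to C: C := E*Z no longer applies, and C = -3.
W = E*C  [with E=6, C=-3]  = -18
B = |C - W|  [with C=-3, W=-18]  = 15

15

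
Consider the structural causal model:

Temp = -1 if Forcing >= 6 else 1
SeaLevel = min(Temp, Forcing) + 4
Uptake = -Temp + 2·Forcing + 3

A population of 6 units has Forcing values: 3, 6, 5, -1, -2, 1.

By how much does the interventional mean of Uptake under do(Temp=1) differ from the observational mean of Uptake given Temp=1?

1.6

Under do(Temp=1), Temp's equation is replaced by Temp=1 for every unit. Per-unit Uptake: 8, 14, 12, 0, -2, 4. Mean = 6.
Observing Temp=1 restricts to units where Temp's equation naturally yields 1: Forcing ∈ {3, 5, -1, -2, 1}. In that subpopulation Uptake = 8, 12, 0, -2, 4, mean 4.4.
Difference = 6 − 4.4 = 1.6.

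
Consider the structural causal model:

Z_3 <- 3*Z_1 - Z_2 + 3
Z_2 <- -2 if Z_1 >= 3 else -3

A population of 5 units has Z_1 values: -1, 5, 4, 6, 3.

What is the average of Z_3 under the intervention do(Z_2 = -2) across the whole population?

15.2

do(Z_2=-2) breaks Z_2's dependence on Z_1. With Z_2=-2 fixed, Z_3 across the units is 2, 20, 17, 23, 14, mean 15.2.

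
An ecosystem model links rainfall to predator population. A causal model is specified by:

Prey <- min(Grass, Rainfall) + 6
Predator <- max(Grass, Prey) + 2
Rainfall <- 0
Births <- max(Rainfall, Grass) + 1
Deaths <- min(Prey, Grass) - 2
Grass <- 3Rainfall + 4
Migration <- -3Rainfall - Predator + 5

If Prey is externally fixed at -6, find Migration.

The intervention breaks the incoming arrows to Prey: Prey <- min(Grass, Rainfall) + 6 no longer applies, and Prey = -6.
Grass = 3Rainfall + 4  [with Rainfall=0]  = 4
Predator = max(Grass, Prey) + 2  [with Grass=4, Prey=-6]  = 6
Migration = -3Rainfall - Predator + 5  [with Rainfall=0, Predator=6]  = -1

-1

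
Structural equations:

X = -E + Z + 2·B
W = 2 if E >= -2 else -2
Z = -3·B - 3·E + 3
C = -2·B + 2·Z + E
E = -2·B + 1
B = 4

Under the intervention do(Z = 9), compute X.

24

The intervention breaks the incoming arrows to Z: Z = -3·B - 3·E + 3 no longer applies, and Z = 9.
E = -2·B + 1  [with B=4]  = -7
X = -E + Z + 2·B  [with E=-7, Z=9, B=4]  = 24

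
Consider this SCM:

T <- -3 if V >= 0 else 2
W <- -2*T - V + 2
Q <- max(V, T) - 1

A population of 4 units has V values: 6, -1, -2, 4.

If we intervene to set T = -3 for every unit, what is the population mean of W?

The intervention sets T=-3 in all 4 units regardless of V. Recomputing W per unit gives 2, 9, 10, 4; average 6.25.

6.25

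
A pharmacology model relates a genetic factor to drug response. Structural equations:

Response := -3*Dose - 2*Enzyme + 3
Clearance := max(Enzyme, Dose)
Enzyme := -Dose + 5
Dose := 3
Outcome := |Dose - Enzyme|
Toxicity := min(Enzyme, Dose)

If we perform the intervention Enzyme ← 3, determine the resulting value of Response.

-12

The intervention breaks the incoming arrows to Enzyme: Enzyme := -Dose + 5 no longer applies, and Enzyme = 3.
Response = -3*Dose - 2*Enzyme + 3  [with Dose=3, Enzyme=3]  = -12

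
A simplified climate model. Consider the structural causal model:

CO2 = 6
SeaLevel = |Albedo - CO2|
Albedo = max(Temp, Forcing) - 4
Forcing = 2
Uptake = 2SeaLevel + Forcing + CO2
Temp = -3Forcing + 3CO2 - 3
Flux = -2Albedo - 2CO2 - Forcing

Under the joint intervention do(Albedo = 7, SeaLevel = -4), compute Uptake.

Under do(Albedo = 7, SeaLevel = -4), each intervened variable's structural equation is replaced by its fixed value.
Uptake = 2SeaLevel + Forcing + CO2  [with SeaLevel=-4, Forcing=2, CO2=6]  = 0

0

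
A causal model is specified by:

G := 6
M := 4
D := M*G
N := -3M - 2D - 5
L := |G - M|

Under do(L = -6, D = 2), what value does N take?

Under do(L = -6, D = 2), each intervened variable's structural equation is replaced by its fixed value.
N = -3M - 2D - 5  [with M=4, D=2]  = -21

-21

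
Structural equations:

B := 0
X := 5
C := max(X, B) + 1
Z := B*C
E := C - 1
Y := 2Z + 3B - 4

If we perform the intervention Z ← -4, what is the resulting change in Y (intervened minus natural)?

-8

Under do(Z=-4), the mechanism Z := B*C is discarded; Z is fixed at -4.
Y = 2Z + 3B - 4  [with Z=-4, B=0]  = -12
Without intervention: C = max(X, B) + 1  [with X=5, B=0]  = 6; Z = B*C  [with B=0, C=6]  = 0; Y = 2Z + 3B - 4  [with Z=0, B=0]  = -4.
Change = -12 − (-4) = -8.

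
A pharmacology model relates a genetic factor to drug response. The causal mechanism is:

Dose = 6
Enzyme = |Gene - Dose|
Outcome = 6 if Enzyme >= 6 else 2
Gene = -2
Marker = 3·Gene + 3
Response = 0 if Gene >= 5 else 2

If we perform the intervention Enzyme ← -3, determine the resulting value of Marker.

-3

The intervention breaks the incoming arrows to Enzyme: Enzyme = |Gene - Dose| no longer applies, and Enzyme = -3.
Marker is not downstream of the intervention, so its value is determined by the original equations.
Marker = 3·Gene + 3  [with Gene=-2]  = -3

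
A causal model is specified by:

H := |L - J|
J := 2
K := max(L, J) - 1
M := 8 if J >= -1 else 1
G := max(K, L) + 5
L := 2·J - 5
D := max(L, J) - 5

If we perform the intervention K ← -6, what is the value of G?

4

do(K=-6) replaces the equation K := max(L, J) - 1 with the constant K = -6.
L = 2·J - 5  [with J=2]  = -1
G = max(K, L) + 5  [with K=-6, L=-1]  = 4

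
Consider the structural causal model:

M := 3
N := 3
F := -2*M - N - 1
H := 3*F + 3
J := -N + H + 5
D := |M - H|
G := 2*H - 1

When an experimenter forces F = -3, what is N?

Under do(F=-3), the mechanism F := -2*M - N - 1 is discarded; F is fixed at -3.
Since N is not a descendant of the intervened variable, it is unaffected.

3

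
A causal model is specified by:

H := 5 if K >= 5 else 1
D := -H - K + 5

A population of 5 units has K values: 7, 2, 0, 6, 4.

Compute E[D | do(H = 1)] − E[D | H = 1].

-1.8

Every unit gets H=1 under the intervention. D values become -3, 2, 4, -2, 0; E[D|do(H=1)] = 0.2.
Conditioning on H=1 selects the 3 unit(s) with K ∈ {2, 0, 4}. Their D values: 2, 4, 0. Mean = 2.
Difference = 0.2 − 2 = -1.8.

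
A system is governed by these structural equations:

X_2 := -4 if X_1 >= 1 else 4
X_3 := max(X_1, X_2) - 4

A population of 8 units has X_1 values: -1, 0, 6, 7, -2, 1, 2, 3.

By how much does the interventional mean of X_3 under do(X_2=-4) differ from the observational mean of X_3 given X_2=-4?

do(X_2=-4) breaks X_2's dependence on X_1. With X_2=-4 fixed, X_3 across the units is -5, -4, 2, 3, -6, -3, -2, -1, mean -2.
Observing X_2=-4 restricts to units where X_2's equation naturally yields -4: X_1 ∈ {6, 7, 1, 2, 3}. In that subpopulation X_3 = 2, 3, -3, -2, -1, mean -0.2.
Difference = -2 − (-0.2) = -1.8.

-1.8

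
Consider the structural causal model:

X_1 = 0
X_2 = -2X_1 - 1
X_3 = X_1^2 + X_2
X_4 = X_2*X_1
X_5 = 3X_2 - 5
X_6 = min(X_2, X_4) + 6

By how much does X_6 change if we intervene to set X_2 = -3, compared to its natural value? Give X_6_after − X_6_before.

Under do(X_2=-3), the mechanism X_2 = -2X_1 - 1 is discarded; X_2 is fixed at -3.
X_4 = X_2*X_1  [with X_2=-3, X_1=0]  = 0
X_6 = min(X_2, X_4) + 6  [with X_2=-3, X_4=0]  = 3
Without intervention: X_2 = -2X_1 - 1  [with X_1=0]  = -1; X_4 = X_2*X_1  [with X_2=-1, X_1=0]  = 0; X_6 = min(X_2, X_4) + 6  [with X_2=-1, X_4=0]  = 5.
Change = 3 − 5 = -2.

-2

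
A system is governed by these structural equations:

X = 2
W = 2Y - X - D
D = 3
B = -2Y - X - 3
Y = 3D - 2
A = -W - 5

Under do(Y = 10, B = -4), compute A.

The joint intervention fixes Y = 10, B = -4, removing each variable's own equation.
W = 2Y - X - D  [with Y=10, X=2, D=3]  = 15
A = -W - 5  [with W=15]  = -20

-20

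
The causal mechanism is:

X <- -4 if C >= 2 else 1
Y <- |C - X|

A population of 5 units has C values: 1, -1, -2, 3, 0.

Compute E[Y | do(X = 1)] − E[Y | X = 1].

0.1

Under do(X=1), X's equation is replaced by X=1 for every unit. Per-unit Y: 0, 2, 3, 2, 1. Mean = 1.6.
Observing X=1 restricts to units where X's equation naturally yields 1: C ∈ {1, -1, -2, 0}. In that subpopulation Y = 0, 2, 3, 1, mean 1.5.
Difference = 1.6 − 1.5 = 0.1.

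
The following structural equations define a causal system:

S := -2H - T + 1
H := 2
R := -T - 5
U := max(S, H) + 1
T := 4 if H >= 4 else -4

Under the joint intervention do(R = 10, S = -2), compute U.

3

The joint intervention fixes R = 10, S = -2, removing each variable's own equation.
U = max(S, H) + 1  [with S=-2, H=2]  = 3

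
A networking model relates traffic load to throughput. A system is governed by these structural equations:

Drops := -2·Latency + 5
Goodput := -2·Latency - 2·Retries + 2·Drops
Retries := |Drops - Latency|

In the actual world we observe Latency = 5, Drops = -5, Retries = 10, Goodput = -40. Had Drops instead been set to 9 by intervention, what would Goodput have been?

Under do(Drops=9), the mechanism Drops := -2·Latency + 5 is discarded; Drops is fixed at 9.
Retries = |Drops - Latency|  [with Drops=9, Latency=5]  = 4
Goodput = -2·Latency - 2·Retries + 2·Drops  [with Latency=5, Retries=4, Drops=9]  = 0

0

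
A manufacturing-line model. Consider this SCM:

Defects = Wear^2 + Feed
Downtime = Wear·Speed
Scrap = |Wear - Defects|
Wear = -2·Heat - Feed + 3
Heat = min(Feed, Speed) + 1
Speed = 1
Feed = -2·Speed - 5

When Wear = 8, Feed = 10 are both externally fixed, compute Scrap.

66

The joint intervention fixes Wear = 8, Feed = 10, removing each variable's own equation.
Defects = Wear^2 + Feed  [with Wear=8, Feed=10]  = 74
Scrap = |Wear - Defects|  [with Wear=8, Defects=74]  = 66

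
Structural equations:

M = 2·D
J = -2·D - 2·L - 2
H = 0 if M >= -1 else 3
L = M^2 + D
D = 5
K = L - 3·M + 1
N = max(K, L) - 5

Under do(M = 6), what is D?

5

Under do(M=6), the mechanism M = 2·D is discarded; M is fixed at 6.
D is not downstream of the intervention, so its value is determined by the original equations.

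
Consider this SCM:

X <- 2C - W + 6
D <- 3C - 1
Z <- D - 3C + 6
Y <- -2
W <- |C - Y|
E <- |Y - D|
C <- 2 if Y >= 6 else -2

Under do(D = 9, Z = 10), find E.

11

Setting D = 9, Z = 10 by intervention discards those variables' equations.
E = |Y - D|  [with Y=-2, D=9]  = 11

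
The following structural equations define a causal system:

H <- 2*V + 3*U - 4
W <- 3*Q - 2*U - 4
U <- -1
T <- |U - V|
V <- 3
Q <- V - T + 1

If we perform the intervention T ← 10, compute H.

Under do(T=10), the mechanism T <- |U - V| is discarded; T is fixed at 10.
Since H is not a descendant of the intervened variable, it is unaffected.
H = 2*V + 3*U - 4  [with V=3, U=-1]  = -1

-1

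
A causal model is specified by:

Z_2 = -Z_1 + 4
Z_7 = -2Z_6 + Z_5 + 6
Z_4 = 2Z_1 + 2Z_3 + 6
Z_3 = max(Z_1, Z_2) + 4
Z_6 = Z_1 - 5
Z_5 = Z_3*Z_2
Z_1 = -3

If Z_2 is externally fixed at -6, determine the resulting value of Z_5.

-6

do(Z_2=-6) replaces the equation Z_2 = -Z_1 + 4 with the constant Z_2 = -6.
Z_3 = max(Z_1, Z_2) + 4  [with Z_1=-3, Z_2=-6]  = 1
Z_5 = Z_3*Z_2  [with Z_3=1, Z_2=-6]  = -6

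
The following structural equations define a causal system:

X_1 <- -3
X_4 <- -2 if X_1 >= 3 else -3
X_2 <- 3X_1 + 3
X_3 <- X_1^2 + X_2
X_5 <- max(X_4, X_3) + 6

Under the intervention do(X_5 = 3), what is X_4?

-3

The intervention breaks the incoming arrows to X_5: X_5 <- max(X_4, X_3) + 6 no longer applies, and X_5 = 3.
Since X_4 is not a descendant of the intervened variable, it is unaffected.
X_4 = -2 if X_1 >= 3 else -3  [with X_1=-3]  = -3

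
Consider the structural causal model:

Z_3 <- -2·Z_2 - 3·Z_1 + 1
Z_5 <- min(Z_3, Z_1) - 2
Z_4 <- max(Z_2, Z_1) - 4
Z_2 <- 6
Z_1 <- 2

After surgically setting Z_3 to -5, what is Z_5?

do(Z_3=-5) replaces the equation Z_3 <- -2·Z_2 - 3·Z_1 + 1 with the constant Z_3 = -5.
Z_5 = min(Z_3, Z_1) - 2  [with Z_3=-5, Z_1=2]  = -7

-7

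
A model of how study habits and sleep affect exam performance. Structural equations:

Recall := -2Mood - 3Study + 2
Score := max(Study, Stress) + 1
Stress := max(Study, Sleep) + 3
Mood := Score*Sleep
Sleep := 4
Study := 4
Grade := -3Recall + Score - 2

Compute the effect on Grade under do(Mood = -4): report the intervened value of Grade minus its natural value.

Under do(Mood=-4), the mechanism Mood := Score*Sleep is discarded; Mood is fixed at -4.
Stress = max(Study, Sleep) + 3  [with Study=4, Sleep=4]  = 7
Score = max(Study, Stress) + 1  [with Study=4, Stress=7]  = 8
Recall = -2Mood - 3Study + 2  [with Mood=-4, Study=4]  = -2
Grade = -3Recall + Score - 2  [with Recall=-2, Score=8]  = 12
Without intervention: Stress = max(Study, Sleep) + 3  [with Study=4, Sleep=4]  = 7; Score = max(Study, Stress) + 1  [with Study=4, Stress=7]  = 8; Mood = Score*Sleep  [with Score=8, Sleep=4]  = 32; Recall = -2Mood - 3Study + 2  [with Mood=32, Study=4]  = -74; Grade = -3Recall + Score - 2  [with Recall=-74, Score=8]  = 228.
Change = 12 − 228 = -216.

-216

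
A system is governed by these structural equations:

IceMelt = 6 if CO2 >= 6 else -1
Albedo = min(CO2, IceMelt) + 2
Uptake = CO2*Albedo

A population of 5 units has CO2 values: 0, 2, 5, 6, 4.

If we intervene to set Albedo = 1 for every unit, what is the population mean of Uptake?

The intervention sets Albedo=1 in all 5 units regardless of CO2. Recomputing Uptake per unit gives 0, 2, 5, 6, 4; average 3.4.

3.4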